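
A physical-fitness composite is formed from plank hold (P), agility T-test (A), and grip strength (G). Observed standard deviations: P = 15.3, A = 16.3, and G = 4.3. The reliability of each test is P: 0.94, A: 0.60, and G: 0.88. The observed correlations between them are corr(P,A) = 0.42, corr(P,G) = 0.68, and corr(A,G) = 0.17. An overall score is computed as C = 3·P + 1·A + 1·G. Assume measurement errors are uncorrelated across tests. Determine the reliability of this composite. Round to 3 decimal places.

Var(C) = 3²·15.3² + 16.3² + 4.3² + 2·[3·15.3·16.3·0.42 + 3·15.3·4.3·0.68 + 16.3·4.3·0.17] = 2390.99 + 920.717 = 3311.71.
Under uncorrelated errors the observed covariances equal the true-score covariances, so only the own-variance terms attenuate.
True-score variance = [3²·15.3²·0.94 + 16.3²·0.60 + 4.3²·0.88] + 920.717 = 2156.09 + 920.717 = 3076.8.
Reliability = 3076.8 / 3311.71 = 0.929.

0.929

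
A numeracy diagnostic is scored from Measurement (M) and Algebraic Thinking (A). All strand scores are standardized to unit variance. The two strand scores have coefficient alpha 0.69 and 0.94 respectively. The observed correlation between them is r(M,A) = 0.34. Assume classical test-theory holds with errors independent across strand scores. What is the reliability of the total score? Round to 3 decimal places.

0.862

Var(M+A) = 2 + 2·[0.34] = 2 + 0.68 = 2.68.
Because errors are independent across components, Cov(Tᵢ,Tⱼ) = Cov(Xᵢ,Xⱼ); the off-diagonal part of the true-score variance is the same as above.
True-score variance = [0.69 + 0.94] + 0.68 = 1.63 + 0.68 = 2.31.
Reliability = 2.31 / 2.68 = 0.862.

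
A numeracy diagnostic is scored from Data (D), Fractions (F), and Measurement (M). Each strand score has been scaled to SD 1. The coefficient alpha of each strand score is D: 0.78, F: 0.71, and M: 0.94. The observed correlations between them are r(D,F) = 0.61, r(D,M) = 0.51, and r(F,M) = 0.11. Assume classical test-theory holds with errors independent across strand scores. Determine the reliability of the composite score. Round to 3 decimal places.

0.896

Var(D+F+M) = 3 + 2·[0.61 + 0.51 + 0.11] = 3 + 2.46 = 5.46.
With uncorrelated errors the cross-covariances are all true-score covariance, so they carry over unchanged; only the diagonal terms shrink to ρᵢσᵢ².
True-score variance = [0.78 + 0.71 + 0.94] + 2.46 = 2.43 + 2.46 = 4.89.
Reliability = 4.89 / 5.46 = 0.896.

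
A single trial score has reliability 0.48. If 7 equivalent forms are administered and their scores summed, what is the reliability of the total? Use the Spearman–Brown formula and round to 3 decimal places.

ρ_k = kρ / (1 + (k−1)ρ) = 7·0.48 / (1 + 6·0.48) = 3.360 / 3.880 = 0.866.

0.866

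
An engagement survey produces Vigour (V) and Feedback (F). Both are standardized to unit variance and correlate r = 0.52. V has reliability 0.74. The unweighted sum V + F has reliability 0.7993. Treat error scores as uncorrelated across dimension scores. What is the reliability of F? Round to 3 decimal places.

0.650

Var(V+F) = 2 + 2·0.52 = 3.040.
True-score variance = ρ_V + ρ_F + 2·0.52, so 0.7993 = (0.74 + ρ_F + 1.04) / 3.040.
ρ_F = 0.7993·3.040 − 0.74 − 1.04 = 0.650.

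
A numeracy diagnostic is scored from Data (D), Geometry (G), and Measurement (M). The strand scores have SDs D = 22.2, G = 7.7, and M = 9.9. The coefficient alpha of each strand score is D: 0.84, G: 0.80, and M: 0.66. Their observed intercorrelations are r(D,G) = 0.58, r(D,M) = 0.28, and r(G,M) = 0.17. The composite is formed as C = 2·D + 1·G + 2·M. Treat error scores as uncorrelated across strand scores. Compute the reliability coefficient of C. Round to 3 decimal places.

Var(C) = 2²·22.2² + 7.7² + 2²·9.9² + 2·[2·22.2·7.7·0.58 + 4·22.2·9.9·0.28 + 2·7.7·9.9·0.17] = 2422.69 + 940.724 = 3363.41.
With uncorrelated errors the cross-covariances are all true-score covariance, so they carry over unchanged; only the diagonal terms shrink to ρᵢσᵢ².
True-score variance = [2²·22.2²·0.84 + 7.7²·0.80 + 2²·9.9²·0.66] + 940.724 = 1962.12 + 940.724 = 2902.85.
Reliability = 2902.85 / 3363.41 = 0.863.

0.863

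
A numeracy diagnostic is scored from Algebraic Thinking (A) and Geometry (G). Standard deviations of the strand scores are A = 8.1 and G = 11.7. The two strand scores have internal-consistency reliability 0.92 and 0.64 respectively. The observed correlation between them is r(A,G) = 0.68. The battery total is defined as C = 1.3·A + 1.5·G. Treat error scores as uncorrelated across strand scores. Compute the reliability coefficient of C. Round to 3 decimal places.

Var(C) = 1.3²·8.1² + 1.5²·11.7² + 2·[1.95·8.1·11.7·0.68] = 418.883 + 251.33 = 670.213.
Under uncorrelated errors the observed covariances equal the true-score covariances, so only the own-variance terms attenuate.
True-score variance = [1.3²·8.1²·0.92 + 1.5²·11.7²·0.64] + 251.33 = 299.132 + 251.33 = 550.462.
Reliability = 550.462 / 670.213 = 0.821.

0.821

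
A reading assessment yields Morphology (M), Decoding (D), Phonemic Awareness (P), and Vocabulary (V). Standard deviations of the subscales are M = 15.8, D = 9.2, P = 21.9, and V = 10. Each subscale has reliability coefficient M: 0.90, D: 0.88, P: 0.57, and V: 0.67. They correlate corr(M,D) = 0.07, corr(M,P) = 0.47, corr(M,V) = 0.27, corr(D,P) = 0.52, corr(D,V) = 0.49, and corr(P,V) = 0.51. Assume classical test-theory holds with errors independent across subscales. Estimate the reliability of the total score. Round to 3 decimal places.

Var(M+D+P+V) = 15.8² + 9.2² + 21.9² + 10² + 2·[15.8·9.2·0.07 + 15.8·21.9·0.47 + 15.8·10·0.27 + 9.2·21.9·0.52 + 9.2·10·0.49 + 21.9·10·0.51] = 913.89 + 954.008 = 1867.9.
Under uncorrelated errors the observed covariances equal the true-score covariances, so only the own-variance terms attenuate.
True-score variance = [15.8²·0.90 + 9.2²·0.88 + 21.9²·0.57 + 10²·0.67] + 954.008 = 639.537 + 954.008 = 1593.55.
Reliability = 1593.55 / 1867.9 = 0.853.

0.853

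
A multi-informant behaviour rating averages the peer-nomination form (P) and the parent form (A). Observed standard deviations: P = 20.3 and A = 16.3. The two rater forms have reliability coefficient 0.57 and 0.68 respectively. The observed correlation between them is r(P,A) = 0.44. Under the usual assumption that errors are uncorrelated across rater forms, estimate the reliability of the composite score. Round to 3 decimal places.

0.729

Var(P+A) = 20.3² + 16.3² + 2·[20.3·16.3·0.44] = 677.78 + 291.183 = 968.963.
Because errors are independent across components, Cov(Tᵢ,Tⱼ) = Cov(Xᵢ,Xⱼ); the off-diagonal part of the true-score variance is the same as above.
True-score variance = [20.3²·0.57 + 16.3²·0.68] + 291.183 = 415.561 + 291.183 = 706.744.
Reliability = 706.744 / 968.963 = 0.729.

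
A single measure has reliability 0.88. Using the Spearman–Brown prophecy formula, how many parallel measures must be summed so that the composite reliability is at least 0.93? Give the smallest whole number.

k ≥ ρ*(1−ρ₁)/(ρ₁(1−ρ*)) = 0.93·0.12 / (0.88·0.07) = 1.812.
Smallest integer k = 2.

2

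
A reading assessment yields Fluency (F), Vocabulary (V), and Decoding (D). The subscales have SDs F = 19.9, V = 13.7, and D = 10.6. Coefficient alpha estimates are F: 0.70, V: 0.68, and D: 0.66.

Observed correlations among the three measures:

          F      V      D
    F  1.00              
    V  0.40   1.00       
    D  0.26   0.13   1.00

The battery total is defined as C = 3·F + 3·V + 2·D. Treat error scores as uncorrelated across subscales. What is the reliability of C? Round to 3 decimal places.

Var(C) = 3²·19.9² + 3²·13.7² + 2²·10.6² + 2·[9·19.9·13.7·0.40 + 6·19.9·10.6·0.26 + 6·13.7·10.6·0.13] = 5702.74 + 2847.61 = 8550.35.
Under uncorrelated errors the observed covariances equal the true-score covariances, so only the own-variance terms attenuate.
True-score variance = [3²·19.9²·0.70 + 3²·13.7²·0.68 + 2²·10.6²·0.66] + 2847.61 = 3940.16 + 2847.61 = 6787.77.
Reliability = 6787.77 / 8550.35 = 0.794.

0.794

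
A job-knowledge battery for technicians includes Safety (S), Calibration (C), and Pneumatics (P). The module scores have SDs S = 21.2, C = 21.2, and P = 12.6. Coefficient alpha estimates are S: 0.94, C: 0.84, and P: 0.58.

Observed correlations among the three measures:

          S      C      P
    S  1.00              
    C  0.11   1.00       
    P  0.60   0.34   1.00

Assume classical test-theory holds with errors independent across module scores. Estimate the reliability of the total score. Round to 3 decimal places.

Var(S+C+P) = 21.2² + 21.2² + 12.6² + 2·[21.2·21.2·0.11 + 21.2·12.6·0.60 + 21.2·12.6·0.34] = 1057.64 + 601.062 = 1658.7.
With uncorrelated errors the cross-covariances are all true-score covariance, so they carry over unchanged; only the diagonal terms shrink to ρᵢσᵢ².
True-score variance = [21.2²·0.94 + 21.2²·0.84 + 12.6²·0.58] + 601.062 = 892.084 + 601.062 = 1493.15.
Reliability = 1493.15 / 1658.7 = 0.900.

0.900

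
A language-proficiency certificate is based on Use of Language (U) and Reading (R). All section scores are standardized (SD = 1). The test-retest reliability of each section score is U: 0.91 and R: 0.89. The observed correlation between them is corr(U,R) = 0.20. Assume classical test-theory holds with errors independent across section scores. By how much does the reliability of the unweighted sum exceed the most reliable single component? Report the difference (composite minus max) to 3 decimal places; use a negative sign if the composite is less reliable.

0.007

Var(sum) = 2 + 0.4 = 2.4; true-score variance = 1.8 + 0.4 = 2.2; composite reliability = 0.9167.
Max component reliability = 0.9100.
Difference = 0.9167 − 0.9100 = 0.007.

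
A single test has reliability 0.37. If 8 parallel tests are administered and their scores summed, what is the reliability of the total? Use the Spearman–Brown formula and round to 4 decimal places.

0.8245

ρ_k = kρ / (1 + (k−1)ρ) = 8·0.37 / (1 + 7·0.37) = 2.960 / 3.590 = 0.8245.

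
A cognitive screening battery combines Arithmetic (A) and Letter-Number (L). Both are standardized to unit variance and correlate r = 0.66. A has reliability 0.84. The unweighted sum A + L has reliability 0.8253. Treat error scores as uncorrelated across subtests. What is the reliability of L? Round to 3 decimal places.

0.580

Var(A+L) = 2 + 2·0.66 = 3.320.
True-score variance = ρ_A + ρ_L + 2·0.66, so 0.8253 = (0.84 + ρ_L + 1.32) / 3.320.
ρ_L = 0.8253·3.320 − 0.84 − 1.32 = 0.580.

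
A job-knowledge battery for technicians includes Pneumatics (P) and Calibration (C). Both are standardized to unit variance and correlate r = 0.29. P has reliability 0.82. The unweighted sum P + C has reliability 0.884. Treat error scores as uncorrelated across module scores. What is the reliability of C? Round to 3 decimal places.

Var(P+C) = 2 + 2·0.29 = 2.580.
True-score variance = ρ_P + ρ_C + 2·0.29, so 0.884 = (0.82 + ρ_C + 0.58) / 2.580.
ρ_C = 0.884·2.580 − 0.82 − 0.58 = 0.881.

0.881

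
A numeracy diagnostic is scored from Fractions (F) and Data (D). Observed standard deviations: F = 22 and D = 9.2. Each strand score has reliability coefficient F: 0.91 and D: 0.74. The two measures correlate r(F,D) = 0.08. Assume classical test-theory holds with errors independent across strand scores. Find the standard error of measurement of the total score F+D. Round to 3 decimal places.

8.097

Var(total) = 568.64 + 32.384 = 601.024.
True-score variance = 503.074 + 32.384 = 535.458, so reliability = 0.8909.
Error variance = 601.024 − 535.458 = 65.5664; SEM = √65.5664 = 8.097.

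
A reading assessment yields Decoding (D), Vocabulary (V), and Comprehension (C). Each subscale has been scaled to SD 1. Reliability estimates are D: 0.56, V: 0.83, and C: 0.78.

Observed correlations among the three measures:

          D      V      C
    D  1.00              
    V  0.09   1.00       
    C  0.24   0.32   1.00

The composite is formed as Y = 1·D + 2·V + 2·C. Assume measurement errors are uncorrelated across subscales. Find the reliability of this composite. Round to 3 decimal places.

0.845

Var(Y) = 1 + 2² + 2² + 2·[2·0.09 + 2·0.24 + 4·0.32] = 9 + 3.88 = 12.88.
With uncorrelated errors the cross-covariances are all true-score covariance, so they carry over unchanged; only the diagonal terms shrink to ρᵢσᵢ².
True-score variance = [0.56 + 2²·0.83 + 2²·0.78] + 3.88 = 7 + 3.88 = 10.88.
Reliability = 10.88 / 12.88 = 0.845.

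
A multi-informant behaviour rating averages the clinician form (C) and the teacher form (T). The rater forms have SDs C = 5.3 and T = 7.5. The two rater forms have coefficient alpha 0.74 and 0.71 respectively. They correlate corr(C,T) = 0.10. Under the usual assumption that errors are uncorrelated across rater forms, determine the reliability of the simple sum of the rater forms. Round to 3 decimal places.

Var(C+T) = 5.3² + 7.5² + 2·[5.3·7.5·0.10] = 84.34 + 7.95 = 92.29.
Under uncorrelated errors the observed covariances equal the true-score covariances, so only the own-variance terms attenuate.
True-score variance = [5.3²·0.74 + 7.5²·0.71] + 7.95 = 60.7241 + 7.95 = 68.6741.
Reliability = 68.6741 / 92.29 = 0.744.

0.744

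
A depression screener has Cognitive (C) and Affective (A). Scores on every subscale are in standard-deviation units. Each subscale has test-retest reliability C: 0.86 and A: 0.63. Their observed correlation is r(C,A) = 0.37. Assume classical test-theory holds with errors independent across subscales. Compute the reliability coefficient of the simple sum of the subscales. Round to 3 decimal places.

0.814

Var(C+A) = 2 + 2·[0.37] = 2 + 0.74 = 2.74.
Because errors are independent across components, Cov(Tᵢ,Tⱼ) = Cov(Xᵢ,Xⱼ); the off-diagonal part of the true-score variance is the same as above.
True-score variance = [0.86 + 0.63] + 0.74 = 1.49 + 0.74 = 2.23.
Reliability = 2.23 / 2.74 = 0.814.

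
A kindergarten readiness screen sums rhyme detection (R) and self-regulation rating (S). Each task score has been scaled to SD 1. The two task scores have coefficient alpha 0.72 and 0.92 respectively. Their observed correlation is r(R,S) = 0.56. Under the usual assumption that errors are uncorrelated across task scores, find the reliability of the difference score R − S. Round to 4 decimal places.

Var(R−S) = 1 + 1 − 2·0.56 = 2 − 1.12 = 0.88.
With uncorrelated errors the cross-covariances are all true-score covariance, so they carry over unchanged; only the diagonal terms shrink to ρᵢσᵢ².
True-score variance = [0.72 + 0.92] − 1.12 = 1.64 − 1.12 = 0.52.
Reliability = 0.52 / 0.88 = 0.5909.

0.5909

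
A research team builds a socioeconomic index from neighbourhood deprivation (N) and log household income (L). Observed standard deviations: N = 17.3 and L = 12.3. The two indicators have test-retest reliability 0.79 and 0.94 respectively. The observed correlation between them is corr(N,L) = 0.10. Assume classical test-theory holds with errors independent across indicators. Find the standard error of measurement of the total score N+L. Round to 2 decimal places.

8.48

Var(total) = 450.58 + 42.558 = 493.138.
True-score variance = 378.652 + 42.558 = 421.21, so reliability = 0.8541.
Error variance = 493.138 − 421.21 = 71.9283; SEM = √71.9283 = 8.48.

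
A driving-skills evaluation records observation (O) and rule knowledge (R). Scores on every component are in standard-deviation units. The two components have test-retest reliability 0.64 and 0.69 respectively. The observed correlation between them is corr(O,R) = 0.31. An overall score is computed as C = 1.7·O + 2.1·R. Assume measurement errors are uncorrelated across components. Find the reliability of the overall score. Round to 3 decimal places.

Var(C) = 1.7² + 2.1² + 2·[3.57·0.31] = 7.3 + 2.2134 = 9.5134.
Because errors are independent across components, Cov(Tᵢ,Tⱼ) = Cov(Xᵢ,Xⱼ); the off-diagonal part of the true-score variance is the same as above.
True-score variance = [1.7²·0.64 + 2.1²·0.69] + 2.2134 = 4.8925 + 2.2134 = 7.1059.
Reliability = 7.1059 / 9.5134 = 0.747.

0.747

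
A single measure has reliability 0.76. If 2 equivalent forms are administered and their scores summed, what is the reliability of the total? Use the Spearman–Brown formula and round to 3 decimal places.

ρ_k = kρ / (1 + (k−1)ρ) = 2·0.76 / (1 + 1·0.76) = 1.520 / 1.760 = 0.864.

0.864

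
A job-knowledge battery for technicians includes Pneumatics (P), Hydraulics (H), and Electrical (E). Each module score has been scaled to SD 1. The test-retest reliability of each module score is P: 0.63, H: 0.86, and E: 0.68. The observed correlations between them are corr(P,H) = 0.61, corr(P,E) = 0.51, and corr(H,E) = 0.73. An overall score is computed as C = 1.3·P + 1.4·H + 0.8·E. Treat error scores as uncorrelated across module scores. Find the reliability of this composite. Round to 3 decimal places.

Var(C) = 1.3² + 1.4² + 0.8² + 2·[1.82·0.61 + 1.04·0.51 + 1.12·0.73] = 4.29 + 4.9164 = 9.2064.
Because errors are independent across components, Cov(Tᵢ,Tⱼ) = Cov(Xᵢ,Xⱼ); the off-diagonal part of the true-score variance is the same as above.
True-score variance = [1.3²·0.63 + 1.4²·0.86 + 0.8²·0.68] + 4.9164 = 3.1855 + 4.9164 = 8.1019.
Reliability = 8.1019 / 9.2064 = 0.880.

0.880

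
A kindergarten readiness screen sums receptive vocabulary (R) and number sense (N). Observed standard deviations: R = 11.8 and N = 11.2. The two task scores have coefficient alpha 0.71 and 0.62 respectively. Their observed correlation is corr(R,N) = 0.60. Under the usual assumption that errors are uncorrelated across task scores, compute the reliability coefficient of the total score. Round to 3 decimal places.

Var(R+N) = 11.8² + 11.2² + 2·[11.8·11.2·0.60] = 264.68 + 158.592 = 423.272.
Under uncorrelated errors the observed covariances equal the true-score covariances, so only the own-variance terms attenuate.
True-score variance = [11.8²·0.71 + 11.2²·0.62] + 158.592 = 176.633 + 158.592 = 335.225.
Reliability = 335.225 / 423.272 = 0.792.

0.792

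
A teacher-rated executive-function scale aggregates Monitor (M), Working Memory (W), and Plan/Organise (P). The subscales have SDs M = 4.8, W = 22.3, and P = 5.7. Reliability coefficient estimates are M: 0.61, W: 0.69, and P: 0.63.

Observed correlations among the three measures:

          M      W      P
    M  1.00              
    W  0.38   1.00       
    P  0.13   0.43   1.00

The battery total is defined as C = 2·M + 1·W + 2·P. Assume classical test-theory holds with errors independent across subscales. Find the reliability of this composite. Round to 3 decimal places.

Var(C) = 2²·4.8² + 22.3² + 2²·5.7² + 2·[2·4.8·22.3·0.38 + 4·4.8·5.7·0.13 + 2·22.3·5.7·0.43] = 719.41 + 409.784 = 1129.19.
With uncorrelated errors the cross-covariances are all true-score covariance, so they carry over unchanged; only the diagonal terms shrink to ρᵢσᵢ².
True-score variance = [2²·4.8²·0.61 + 22.3²·0.69 + 2²·5.7²·0.63] + 409.784 = 481.222 + 409.784 = 891.007.
Reliability = 891.007 / 1129.19 = 0.789.

0.789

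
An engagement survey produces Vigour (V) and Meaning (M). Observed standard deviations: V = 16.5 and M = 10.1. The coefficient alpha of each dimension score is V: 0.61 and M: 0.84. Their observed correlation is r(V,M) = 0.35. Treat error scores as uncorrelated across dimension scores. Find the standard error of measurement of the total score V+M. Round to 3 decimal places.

11.068

Var(total) = 374.26 + 116.655 = 490.915.
True-score variance = 251.761 + 116.655 = 368.416, so reliability = 0.7505.
Error variance = 490.915 − 368.416 = 122.499; SEM = √122.499 = 11.068.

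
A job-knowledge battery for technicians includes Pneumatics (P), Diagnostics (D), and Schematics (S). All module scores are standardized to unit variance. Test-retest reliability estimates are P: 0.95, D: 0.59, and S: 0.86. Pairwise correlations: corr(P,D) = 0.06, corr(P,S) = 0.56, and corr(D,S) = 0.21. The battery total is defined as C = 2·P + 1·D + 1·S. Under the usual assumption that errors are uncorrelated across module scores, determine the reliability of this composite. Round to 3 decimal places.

Var(C) = 2² + 1 + 1 + 2·[2·0.06 + 2·0.56 + 0.21] = 6 + 2.9 = 8.9.
Because errors are independent across components, Cov(Tᵢ,Tⱼ) = Cov(Xᵢ,Xⱼ); the off-diagonal part of the true-score variance is the same as above.
True-score variance = [2²·0.95 + 0.59 + 0.86] + 2.9 = 5.25 + 2.9 = 8.15.
Reliability = 8.15 / 8.9 = 0.916.

0.916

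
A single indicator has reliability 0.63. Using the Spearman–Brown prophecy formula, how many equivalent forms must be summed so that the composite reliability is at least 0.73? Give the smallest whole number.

2

k ≥ ρ*(1−ρ₁)/(ρ₁(1−ρ*)) = 0.73·0.37 / (0.63·0.27) = 1.588.
Smallest integer k = 2.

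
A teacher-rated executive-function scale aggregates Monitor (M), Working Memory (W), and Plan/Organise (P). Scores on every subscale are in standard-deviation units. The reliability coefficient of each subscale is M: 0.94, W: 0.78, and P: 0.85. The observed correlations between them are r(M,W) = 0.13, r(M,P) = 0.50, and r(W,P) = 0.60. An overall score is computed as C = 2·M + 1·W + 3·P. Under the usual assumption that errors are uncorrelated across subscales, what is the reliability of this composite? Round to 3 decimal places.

0.925

Var(C) = 2² + 1 + 3² + 2·[2·0.13 + 6·0.50 + 3·0.60] = 14 + 10.12 = 24.12.
Under uncorrelated errors the observed covariances equal the true-score covariances, so only the own-variance terms attenuate.
True-score variance = [2²·0.94 + 0.78 + 3²·0.85] + 10.12 = 12.19 + 10.12 = 22.31.
Reliability = 22.31 / 24.12 = 0.925.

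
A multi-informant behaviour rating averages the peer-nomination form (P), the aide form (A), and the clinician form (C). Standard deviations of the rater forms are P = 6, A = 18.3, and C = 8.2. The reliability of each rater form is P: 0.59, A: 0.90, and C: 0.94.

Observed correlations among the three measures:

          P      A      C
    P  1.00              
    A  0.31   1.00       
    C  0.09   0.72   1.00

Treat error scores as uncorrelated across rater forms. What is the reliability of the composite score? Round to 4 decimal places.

Var(P+A+C) = 6² + 18.3² + 8.2² + 2·[6·18.3·0.31 + 6·8.2·0.09 + 18.3·8.2·0.72] = 438.13 + 293.018 = 731.148.
With uncorrelated errors the cross-covariances are all true-score covariance, so they carry over unchanged; only the diagonal terms shrink to ρᵢσᵢ².
True-score variance = [6²·0.59 + 18.3²·0.90 + 8.2²·0.94] + 293.018 = 385.847 + 293.018 = 678.865.
Reliability = 678.865 / 731.148 = 0.9285.

0.9285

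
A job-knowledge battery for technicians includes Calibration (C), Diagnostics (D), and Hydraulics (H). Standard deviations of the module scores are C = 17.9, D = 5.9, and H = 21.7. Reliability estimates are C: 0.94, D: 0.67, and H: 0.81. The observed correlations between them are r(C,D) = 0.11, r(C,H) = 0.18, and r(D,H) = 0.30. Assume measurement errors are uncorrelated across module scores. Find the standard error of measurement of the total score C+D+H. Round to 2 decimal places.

10.96

Var(total) = 826.11 + 239.887 = 1066.
True-score variance = 705.929 + 239.887 = 945.816, so reliability = 0.8873.
Error variance = 1066 − 945.816 = 120.181; SEM = √120.181 = 10.96.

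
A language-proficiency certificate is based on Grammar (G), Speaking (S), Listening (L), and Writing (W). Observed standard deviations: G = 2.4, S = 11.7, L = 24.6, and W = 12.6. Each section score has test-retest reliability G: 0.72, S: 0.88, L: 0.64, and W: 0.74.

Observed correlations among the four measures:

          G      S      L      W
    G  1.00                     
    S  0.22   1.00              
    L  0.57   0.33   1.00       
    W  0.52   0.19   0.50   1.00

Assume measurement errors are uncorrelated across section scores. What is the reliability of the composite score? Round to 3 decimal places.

Var(G+S+L+W) = 2.4² + 11.7² + 24.6² + 12.6² + 2·[2.4·11.7·0.22 + 2.4·24.6·0.57 + 2.4·12.6·0.52 + 11.7·24.6·0.33 + 11.7·12.6·0.19 + 24.6·12.6·0.50] = 906.57 + 667.051 = 1573.62.
Under uncorrelated errors the observed covariances equal the true-score covariances, so only the own-variance terms attenuate.
True-score variance = [2.4²·0.72 + 11.7²·0.88 + 24.6²·0.64 + 12.6²·0.74] + 667.051 = 629.395 + 667.051 = 1296.45.
Reliability = 1296.45 / 1573.62 = 0.824.

0.824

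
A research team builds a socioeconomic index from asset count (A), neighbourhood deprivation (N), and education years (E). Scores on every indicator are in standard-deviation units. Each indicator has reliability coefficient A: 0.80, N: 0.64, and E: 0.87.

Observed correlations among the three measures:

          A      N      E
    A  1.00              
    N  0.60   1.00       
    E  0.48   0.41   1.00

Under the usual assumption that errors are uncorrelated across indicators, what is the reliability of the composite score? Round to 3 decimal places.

Var(A+N+E) = 3 + 2·[0.60 + 0.48 + 0.41] = 3 + 2.98 = 5.98.
Because errors are independent across components, Cov(Tᵢ,Tⱼ) = Cov(Xᵢ,Xⱼ); the off-diagonal part of the true-score variance is the same as above.
True-score variance = [0.80 + 0.64 + 0.87] + 2.98 = 2.31 + 2.98 = 5.29.
Reliability = 5.29 / 5.98 = 0.885.

0.885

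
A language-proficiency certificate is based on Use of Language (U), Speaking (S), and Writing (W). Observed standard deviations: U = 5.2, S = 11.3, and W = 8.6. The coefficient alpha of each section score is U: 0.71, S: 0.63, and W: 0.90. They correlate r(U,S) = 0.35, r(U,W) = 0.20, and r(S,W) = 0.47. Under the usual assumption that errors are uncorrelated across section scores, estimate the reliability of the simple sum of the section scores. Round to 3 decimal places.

0.835

Var(U+S+W) = 5.2² + 11.3² + 8.6² + 2·[5.2·11.3·0.35 + 5.2·8.6·0.20 + 11.3·8.6·0.47] = 228.69 + 150.369 = 379.059.
With uncorrelated errors the cross-covariances are all true-score covariance, so they carry over unchanged; only the diagonal terms shrink to ρᵢσᵢ².
True-score variance = [5.2²·0.71 + 11.3²·0.63 + 8.6²·0.90] + 150.369 = 166.207 + 150.369 = 316.576.
Reliability = 316.576 / 379.059 = 0.835.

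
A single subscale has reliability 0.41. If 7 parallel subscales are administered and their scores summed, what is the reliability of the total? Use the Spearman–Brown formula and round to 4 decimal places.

ρ_k = kρ / (1 + (k−1)ρ) = 7·0.41 / (1 + 6·0.41) = 2.870 / 3.460 = 0.8295.

0.8295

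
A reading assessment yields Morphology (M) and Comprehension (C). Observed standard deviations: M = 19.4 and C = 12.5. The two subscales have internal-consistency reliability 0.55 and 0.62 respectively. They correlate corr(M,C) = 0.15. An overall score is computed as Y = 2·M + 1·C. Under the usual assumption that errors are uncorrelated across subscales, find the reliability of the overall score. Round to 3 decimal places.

0.592

Var(Y) = 2²·19.4² + 12.5² + 2·[2·19.4·12.5·0.15] = 1661.69 + 145.5 = 1807.19.
Because errors are independent across components, Cov(Tᵢ,Tⱼ) = Cov(Xᵢ,Xⱼ); the off-diagonal part of the true-score variance is the same as above.
True-score variance = [2²·19.4²·0.55 + 12.5²·0.62] + 145.5 = 924.867 + 145.5 = 1070.37.
Reliability = 1070.37 / 1807.19 = 0.592.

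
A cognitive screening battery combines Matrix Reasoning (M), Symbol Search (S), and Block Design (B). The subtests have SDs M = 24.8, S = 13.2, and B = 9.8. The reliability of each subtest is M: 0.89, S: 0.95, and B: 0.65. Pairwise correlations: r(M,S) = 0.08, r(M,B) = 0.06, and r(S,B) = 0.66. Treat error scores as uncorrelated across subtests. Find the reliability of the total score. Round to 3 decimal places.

0.903

Var(M+S+B) = 24.8² + 13.2² + 9.8² + 2·[24.8·13.2·0.08 + 24.8·9.8·0.06 + 13.2·9.8·0.66] = 885.32 + 252.298 = 1137.62.
Because errors are independent across components, Cov(Tᵢ,Tⱼ) = Cov(Xᵢ,Xⱼ); the off-diagonal part of the true-score variance is the same as above.
True-score variance = [24.8²·0.89 + 13.2²·0.95 + 9.8²·0.65] + 252.298 = 775.34 + 252.298 = 1027.64.
Reliability = 1027.64 / 1137.62 = 0.903.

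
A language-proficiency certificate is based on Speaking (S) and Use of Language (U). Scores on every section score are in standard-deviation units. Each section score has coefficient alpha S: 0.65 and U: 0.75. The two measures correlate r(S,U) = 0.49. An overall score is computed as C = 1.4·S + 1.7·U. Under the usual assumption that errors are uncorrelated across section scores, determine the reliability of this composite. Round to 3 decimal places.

0.804

Var(C) = 1.4² + 1.7² + 2·[2.38·0.49] = 4.85 + 2.3324 = 7.1824.
Because errors are independent across components, Cov(Tᵢ,Tⱼ) = Cov(Xᵢ,Xⱼ); the off-diagonal part of the true-score variance is the same as above.
True-score variance = [1.4²·0.65 + 1.7²·0.75] + 2.3324 = 3.4415 + 2.3324 = 5.7739.
Reliability = 5.7739 / 7.1824 = 0.804.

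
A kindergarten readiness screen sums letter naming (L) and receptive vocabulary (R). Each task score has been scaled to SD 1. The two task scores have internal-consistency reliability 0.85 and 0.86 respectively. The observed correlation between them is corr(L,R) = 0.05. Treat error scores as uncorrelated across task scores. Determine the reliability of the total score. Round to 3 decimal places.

0.862

Var(L+R) = 2 + 2·[0.05] = 2 + 0.1 = 2.1.
Because errors are independent across components, Cov(Tᵢ,Tⱼ) = Cov(Xᵢ,Xⱼ); the off-diagonal part of the true-score variance is the same as above.
True-score variance = [0.85 + 0.86] + 0.1 = 1.71 + 0.1 = 1.81.
Reliability = 1.81 / 2.1 = 0.862.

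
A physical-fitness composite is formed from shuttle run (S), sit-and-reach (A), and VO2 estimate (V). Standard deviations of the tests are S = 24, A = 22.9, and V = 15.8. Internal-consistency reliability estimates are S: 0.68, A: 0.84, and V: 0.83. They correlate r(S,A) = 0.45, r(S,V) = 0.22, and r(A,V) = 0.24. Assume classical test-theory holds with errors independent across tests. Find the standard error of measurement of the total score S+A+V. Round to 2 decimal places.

Var(total) = 1350.05 + 835.162 = 2185.21.
True-score variance = 1039.39 + 835.162 = 1874.55, so reliability = 0.8578.
Error variance = 2185.21 − 1874.55 = 310.664; SEM = √310.664 = 17.63.

17.63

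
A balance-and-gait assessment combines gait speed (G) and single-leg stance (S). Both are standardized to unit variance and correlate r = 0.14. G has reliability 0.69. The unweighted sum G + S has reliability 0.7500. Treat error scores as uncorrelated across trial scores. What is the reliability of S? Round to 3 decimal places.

0.740

Var(G+S) = 2 + 2·0.14 = 2.280.
True-score variance = ρ_G + ρ_S + 2·0.14, so 0.7500 = (0.69 + ρ_S + 0.28) / 2.280.
ρ_S = 0.7500·2.280 − 0.69 − 0.28 = 0.740.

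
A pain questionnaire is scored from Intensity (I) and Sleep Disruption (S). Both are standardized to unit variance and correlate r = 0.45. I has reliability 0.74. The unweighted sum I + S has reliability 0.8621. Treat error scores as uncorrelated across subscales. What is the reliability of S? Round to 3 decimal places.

0.860

Var(I+S) = 2 + 2·0.45 = 2.900.
True-score variance = ρ_I + ρ_S + 2·0.45, so 0.8621 = (0.74 + ρ_S + 0.90) / 2.900.
ρ_S = 0.8621·2.900 − 0.74 − 0.90 = 0.860.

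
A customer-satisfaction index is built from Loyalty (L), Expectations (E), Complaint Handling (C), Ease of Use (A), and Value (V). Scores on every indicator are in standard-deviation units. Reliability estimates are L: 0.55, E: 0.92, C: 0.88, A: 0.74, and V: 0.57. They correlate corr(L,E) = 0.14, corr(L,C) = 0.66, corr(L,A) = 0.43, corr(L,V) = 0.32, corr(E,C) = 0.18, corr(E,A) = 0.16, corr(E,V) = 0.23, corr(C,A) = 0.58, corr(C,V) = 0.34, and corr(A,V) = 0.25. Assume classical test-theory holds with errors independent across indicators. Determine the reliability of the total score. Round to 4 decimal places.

Var(L+E+C+A+V) = 5 + 2·[0.14 + 0.66 + 0.43 + 0.32 + 0.18 + 0.16 + 0.23 + 0.58 + 0.34 + 0.25] = 5 + 6.58 = 11.58.
Under uncorrelated errors the observed covariances equal the true-score covariances, so only the own-variance terms attenuate.
True-score variance = [0.55 + 0.92 + 0.88 + 0.74 + 0.57] + 6.58 = 3.66 + 6.58 = 10.24.
Reliability = 10.24 / 11.58 = 0.8843.

0.8843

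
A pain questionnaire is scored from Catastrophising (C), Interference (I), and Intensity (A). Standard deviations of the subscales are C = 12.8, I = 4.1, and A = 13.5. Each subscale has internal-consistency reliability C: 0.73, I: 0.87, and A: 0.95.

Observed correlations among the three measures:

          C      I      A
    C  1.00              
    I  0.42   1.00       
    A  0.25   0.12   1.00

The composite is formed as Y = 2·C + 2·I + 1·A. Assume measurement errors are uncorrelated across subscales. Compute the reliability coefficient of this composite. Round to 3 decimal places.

Var(Y) = 2²·12.8² + 2²·4.1² + 13.5² + 2·[4·12.8·4.1·0.42 + 2·12.8·13.5·0.25 + 2·4.1·13.5·0.12] = 904.85 + 375.701 = 1280.55.
Because errors are independent across components, Cov(Tᵢ,Tⱼ) = Cov(Xᵢ,Xⱼ); the off-diagonal part of the true-score variance is the same as above.
True-score variance = [2²·12.8²·0.73 + 2²·4.1²·0.87 + 13.5²·0.95] + 375.701 = 710.049 + 375.701 = 1085.75.
Reliability = 1085.75 / 1280.55 = 0.848.

0.848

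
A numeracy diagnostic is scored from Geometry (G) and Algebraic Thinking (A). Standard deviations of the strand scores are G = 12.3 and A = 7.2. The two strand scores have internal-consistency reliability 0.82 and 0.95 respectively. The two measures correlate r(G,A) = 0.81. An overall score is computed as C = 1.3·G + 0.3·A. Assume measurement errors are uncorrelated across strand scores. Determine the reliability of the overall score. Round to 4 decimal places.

Var(C) = 1.3²·12.3² + 0.3²·7.2² + 2·[0.39·12.3·7.2·0.81] = 260.346 + 55.9522 = 316.298.
Because errors are independent across components, Cov(Tᵢ,Tⱼ) = Cov(Xᵢ,Xⱼ); the off-diagonal part of the true-score variance is the same as above.
True-score variance = [1.3²·12.3²·0.82 + 0.3²·7.2²·0.95] + 55.9522 = 214.09 + 55.9522 = 270.042.
Reliability = 270.042 / 316.298 = 0.8538.

0.8538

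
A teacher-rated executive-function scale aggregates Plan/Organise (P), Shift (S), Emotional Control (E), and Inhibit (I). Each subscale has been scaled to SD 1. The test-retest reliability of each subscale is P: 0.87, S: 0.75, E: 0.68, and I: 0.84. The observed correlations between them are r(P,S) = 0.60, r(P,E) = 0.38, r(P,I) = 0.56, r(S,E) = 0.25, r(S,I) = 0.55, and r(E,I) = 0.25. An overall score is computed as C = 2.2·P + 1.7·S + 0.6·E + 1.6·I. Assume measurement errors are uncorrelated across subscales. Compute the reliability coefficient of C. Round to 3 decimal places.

0.922

Var(C) = 2.2² + 1.7² + 0.6² + 1.6² + 2·[3.74·0.60 + 1.32·0.38 + 3.52·0.56 + 1.02·0.25 + 2.72·0.55 + 0.96·0.25] = 10.65 + 13.4156 = 24.0656.
Under uncorrelated errors the observed covariances equal the true-score covariances, so only the own-variance terms attenuate.
True-score variance = [2.2²·0.87 + 1.7²·0.75 + 0.6²·0.68 + 1.6²·0.84] + 13.4156 = 8.7735 + 13.4156 = 22.1891.
Reliability = 22.1891 / 24.0656 = 0.922.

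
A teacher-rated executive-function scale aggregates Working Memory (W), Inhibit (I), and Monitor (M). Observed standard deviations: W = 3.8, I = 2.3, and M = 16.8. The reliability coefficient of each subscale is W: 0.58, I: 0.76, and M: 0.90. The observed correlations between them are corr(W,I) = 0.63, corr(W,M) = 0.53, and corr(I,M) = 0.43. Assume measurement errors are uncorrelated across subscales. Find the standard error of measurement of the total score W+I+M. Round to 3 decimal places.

Var(total) = 301.97 + 111.913 = 413.883.
True-score variance = 266.412 + 111.913 = 378.325, so reliability = 0.9141.
Error variance = 413.883 − 378.325 = 35.5584; SEM = √35.5584 = 5.963.

5.963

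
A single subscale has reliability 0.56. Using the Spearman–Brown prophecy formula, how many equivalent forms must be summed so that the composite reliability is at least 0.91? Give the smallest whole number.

8

k ≥ ρ*(1−ρ₁)/(ρ₁(1−ρ*)) = 0.91·0.44 / (0.56·0.09) = 7.944.
Smallest integer k = 8.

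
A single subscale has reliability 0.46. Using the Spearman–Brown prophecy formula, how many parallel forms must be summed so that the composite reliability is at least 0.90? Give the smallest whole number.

11

k ≥ ρ*(1−ρ₁)/(ρ₁(1−ρ*)) = 0.90·0.54 / (0.46·0.10) = 10.565.
Smallest integer k = 11.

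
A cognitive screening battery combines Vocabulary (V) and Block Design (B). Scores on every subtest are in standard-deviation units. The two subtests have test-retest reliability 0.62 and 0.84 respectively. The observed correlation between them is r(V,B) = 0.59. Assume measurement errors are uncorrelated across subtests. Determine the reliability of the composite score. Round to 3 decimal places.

Var(V+B) = 2 + 2·[0.59] = 2 + 1.18 = 3.18.
Because errors are independent across components, Cov(Tᵢ,Tⱼ) = Cov(Xᵢ,Xⱼ); the off-diagonal part of the true-score variance is the same as above.
True-score variance = [0.62 + 0.84] + 1.18 = 1.46 + 1.18 = 2.64.
Reliability = 2.64 / 3.18 = 0.830.

0.830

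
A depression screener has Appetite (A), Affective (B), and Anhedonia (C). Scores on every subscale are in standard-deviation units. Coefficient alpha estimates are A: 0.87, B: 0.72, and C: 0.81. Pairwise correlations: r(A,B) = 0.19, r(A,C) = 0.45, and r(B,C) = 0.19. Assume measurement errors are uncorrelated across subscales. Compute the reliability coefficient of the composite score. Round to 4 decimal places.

Var(A+B+C) = 3 + 2·[0.19 + 0.45 + 0.19] = 3 + 1.66 = 4.66.
Under uncorrelated errors the observed covariances equal the true-score covariances, so only the own-variance terms attenuate.
True-score variance = [0.87 + 0.72 + 0.81] + 1.66 = 2.4 + 1.66 = 4.06.
Reliability = 4.06 / 4.66 = 0.8712.

0.8712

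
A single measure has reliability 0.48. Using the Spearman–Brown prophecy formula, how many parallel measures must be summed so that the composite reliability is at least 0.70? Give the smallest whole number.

k ≥ ρ*(1−ρ₁)/(ρ₁(1−ρ*)) = 0.70·0.52 / (0.48·0.30) = 2.528.
Smallest integer k = 3.

3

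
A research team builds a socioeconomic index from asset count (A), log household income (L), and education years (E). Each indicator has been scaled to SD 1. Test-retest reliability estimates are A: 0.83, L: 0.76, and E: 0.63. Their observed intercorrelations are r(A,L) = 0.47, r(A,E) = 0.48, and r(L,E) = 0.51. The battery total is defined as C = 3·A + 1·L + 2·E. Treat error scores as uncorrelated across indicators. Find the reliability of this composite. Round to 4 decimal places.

0.8680

Var(C) = 3² + 1 + 2² + 2·[3·0.47 + 6·0.48 + 2·0.51] = 14 + 10.62 = 24.62.
Because errors are independent across components, Cov(Tᵢ,Tⱼ) = Cov(Xᵢ,Xⱼ); the off-diagonal part of the true-score variance is the same as above.
True-score variance = [3²·0.83 + 0.76 + 2²·0.63] + 10.62 = 10.75 + 10.62 = 21.37.
Reliability = 21.37 / 24.62 = 0.8680.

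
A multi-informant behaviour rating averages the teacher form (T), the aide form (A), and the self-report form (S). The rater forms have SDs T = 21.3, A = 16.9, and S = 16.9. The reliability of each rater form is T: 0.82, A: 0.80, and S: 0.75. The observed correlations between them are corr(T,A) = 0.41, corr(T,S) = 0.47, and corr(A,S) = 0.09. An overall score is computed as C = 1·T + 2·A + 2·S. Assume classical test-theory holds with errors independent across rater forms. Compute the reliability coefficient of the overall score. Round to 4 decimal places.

Var(C) = 21.3² + 2²·16.9² + 2²·16.9² + 2·[2·21.3·16.9·0.41 + 2·21.3·16.9·0.47 + 4·16.9·16.9·0.09] = 2738.57 + 1472.73 = 4211.3.
With uncorrelated errors the cross-covariances are all true-score covariance, so they carry over unchanged; only the diagonal terms shrink to ρᵢσᵢ².
True-score variance = [21.3²·0.82 + 2²·16.9²·0.80 + 2²·16.9²·0.75] + 1472.73 = 2142.81 + 1472.73 = 3615.54.
Reliability = 3615.54 / 4211.3 = 0.8585.

0.8585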